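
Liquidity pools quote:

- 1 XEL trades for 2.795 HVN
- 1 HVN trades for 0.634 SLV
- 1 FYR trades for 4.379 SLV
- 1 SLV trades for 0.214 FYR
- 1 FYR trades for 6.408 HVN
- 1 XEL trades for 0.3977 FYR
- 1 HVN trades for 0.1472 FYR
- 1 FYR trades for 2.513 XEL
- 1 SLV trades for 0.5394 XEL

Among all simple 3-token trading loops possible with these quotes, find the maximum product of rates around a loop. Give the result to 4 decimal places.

XEL→HVN→FYR→XEL: 2.795 × 0.1472 × 2.513 = 1.03391
SLV→XEL→HVN→SLV: 0.5394 × 2.795 × 0.634 = 0.95583
SLV→XEL→FYR→SLV: 0.5394 × 0.3977 × 4.379 = 0.93938
SLV→FYR→HVN→SLV: 0.214 × 6.408 × 0.634 = 0.86941
Maximum is XEL→HVN→FYR→XEL at 1.0339; arbitrage exists.

1.0339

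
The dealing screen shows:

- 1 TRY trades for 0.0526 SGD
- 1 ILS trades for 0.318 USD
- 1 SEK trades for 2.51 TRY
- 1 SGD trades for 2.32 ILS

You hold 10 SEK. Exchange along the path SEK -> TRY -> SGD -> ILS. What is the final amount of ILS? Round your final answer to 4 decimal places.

3.0630

10 SEK × 2.51 = 25.1 TRY
25.1 TRY × 0.0526 = 1.32026 SGD
1.32026 SGD × 2.32 = 3.0630032 ILS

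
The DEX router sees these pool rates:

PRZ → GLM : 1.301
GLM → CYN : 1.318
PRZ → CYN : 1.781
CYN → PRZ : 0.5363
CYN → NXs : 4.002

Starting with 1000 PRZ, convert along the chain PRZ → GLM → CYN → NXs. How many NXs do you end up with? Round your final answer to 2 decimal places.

6862.30

1000 PRZ × 1.301 = 1301 GLM
1301 GLM × 1.318 = 1714.718 CYN
1714.718 CYN × 4.002 = 6862.301436 NXs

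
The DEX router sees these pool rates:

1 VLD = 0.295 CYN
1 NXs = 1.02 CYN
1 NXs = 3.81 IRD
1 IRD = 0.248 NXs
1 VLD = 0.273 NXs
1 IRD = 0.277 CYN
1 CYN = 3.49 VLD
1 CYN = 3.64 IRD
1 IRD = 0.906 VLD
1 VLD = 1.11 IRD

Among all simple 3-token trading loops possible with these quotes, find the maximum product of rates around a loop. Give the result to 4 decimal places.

IRD→CYN→VLD→IRD: 0.277 × 3.49 × 1.11 = 1.07307
IRD→VLD→CYN→IRD: 0.906 × 0.295 × 3.64 = 0.97286
VLD→NXs→CYN→VLD: 0.273 × 1.02 × 3.49 = 0.97183
IRD→VLD→NXs→IRD: 0.906 × 0.273 × 3.81 = 0.94236
IRD→NXs→CYN→IRD: 0.248 × 1.02 × 3.64 = 0.92077
Maximum is IRD→CYN→VLD→IRD at 1.0731; arbitrage exists.

1.0731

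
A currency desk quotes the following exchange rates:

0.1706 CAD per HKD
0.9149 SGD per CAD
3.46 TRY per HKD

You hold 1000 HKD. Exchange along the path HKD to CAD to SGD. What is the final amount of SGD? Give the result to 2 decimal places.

156.08

1000 HKD × 0.1706 = 170.6 CAD
170.6 CAD × 0.9149 = 156.08194 SGD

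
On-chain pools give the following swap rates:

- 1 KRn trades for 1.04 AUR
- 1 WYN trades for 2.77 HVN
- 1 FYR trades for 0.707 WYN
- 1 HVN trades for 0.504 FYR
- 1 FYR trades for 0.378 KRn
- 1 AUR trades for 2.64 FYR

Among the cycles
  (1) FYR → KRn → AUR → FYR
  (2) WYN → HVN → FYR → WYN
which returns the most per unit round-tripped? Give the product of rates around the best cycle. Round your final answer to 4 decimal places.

1.0378

(1) 0.378 × 1.04 × 2.64 = 1.03784
(2) 2.77 × 0.504 × 0.707 = 0.98703
Highest is cycle (1) at 1.0378 (>1, arbitrage).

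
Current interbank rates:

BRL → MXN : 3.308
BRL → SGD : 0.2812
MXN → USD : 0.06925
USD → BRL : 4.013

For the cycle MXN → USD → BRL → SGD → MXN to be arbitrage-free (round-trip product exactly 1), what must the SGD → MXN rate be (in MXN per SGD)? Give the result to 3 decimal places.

12.797

Known legs of the cycle: 0.06925 × 4.013 × 0.2812 = 0.0781455503
For no arbitrage the full-cycle product must be 1, so the missing rate is 1 / 0.0781455503 ≈ 12.79663.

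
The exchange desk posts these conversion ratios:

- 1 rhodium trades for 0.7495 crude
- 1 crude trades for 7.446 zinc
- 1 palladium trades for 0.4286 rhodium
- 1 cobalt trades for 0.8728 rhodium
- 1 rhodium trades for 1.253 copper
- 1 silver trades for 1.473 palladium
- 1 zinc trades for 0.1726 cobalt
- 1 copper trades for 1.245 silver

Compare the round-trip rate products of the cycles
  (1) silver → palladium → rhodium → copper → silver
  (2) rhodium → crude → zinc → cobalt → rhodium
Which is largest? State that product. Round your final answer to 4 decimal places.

(1) 1.473 × 0.4286 × 1.253 × 1.245 = 0.98486
(2) 0.7495 × 7.446 × 0.1726 × 0.8728 = 0.84072
Highest is cycle (1) at 0.9849 (≤1, no arbitrage).

0.9849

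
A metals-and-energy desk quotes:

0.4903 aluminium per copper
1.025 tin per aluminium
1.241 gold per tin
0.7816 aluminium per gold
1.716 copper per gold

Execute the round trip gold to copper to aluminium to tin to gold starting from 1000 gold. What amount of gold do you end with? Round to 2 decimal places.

1070.22

1000 gold × 1.716 = 1716 copper
1716 copper × 0.4903 = 841.3548 aluminium
841.3548 aluminium × 1.025 = 862.38867 tin
862.38867 tin × 1.241 = 1070.22433947 gold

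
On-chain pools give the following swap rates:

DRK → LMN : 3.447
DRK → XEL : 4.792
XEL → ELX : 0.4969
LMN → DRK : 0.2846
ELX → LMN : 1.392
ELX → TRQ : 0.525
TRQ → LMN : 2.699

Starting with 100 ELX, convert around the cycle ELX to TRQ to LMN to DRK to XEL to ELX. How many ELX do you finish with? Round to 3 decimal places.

100 ELX × 0.525 = 52.5 TRQ
52.5 TRQ × 2.699 = 141.6975 LMN
141.6975 LMN × 0.2846 = 40.3271085 DRK
40.3271085 DRK × 4.792 = 193.247503932 XEL
193.247503932 XEL × 0.4969 = 96.0246847038108 ELX

96.025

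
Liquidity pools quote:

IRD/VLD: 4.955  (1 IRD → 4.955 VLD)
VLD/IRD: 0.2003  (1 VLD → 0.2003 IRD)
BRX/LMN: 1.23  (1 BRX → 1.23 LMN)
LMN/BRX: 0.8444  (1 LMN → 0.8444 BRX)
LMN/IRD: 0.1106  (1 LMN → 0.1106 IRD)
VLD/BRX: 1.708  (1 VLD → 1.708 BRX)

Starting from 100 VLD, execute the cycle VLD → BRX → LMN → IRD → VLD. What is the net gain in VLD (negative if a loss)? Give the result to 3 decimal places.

100 VLD × 1.708 = 170.8 BRX
170.8 BRX × 1.23 = 210.084 LMN
210.084 LMN × 0.1106 = 23.2352904 IRD
23.2352904 IRD × 4.955 = 115.130863932 VLD
Net change: 115.130863932 − 100 = 15.130863932 VLD

15.131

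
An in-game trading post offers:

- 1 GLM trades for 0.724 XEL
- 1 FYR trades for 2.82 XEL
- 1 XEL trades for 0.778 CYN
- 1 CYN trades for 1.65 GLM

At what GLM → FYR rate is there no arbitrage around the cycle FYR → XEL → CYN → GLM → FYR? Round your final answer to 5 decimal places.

0.27624

Known legs of the cycle: 2.82 × 0.778 × 1.65 = 3.620034
For no arbitrage the full-cycle product must be 1, so the missing rate is 1 / 3.620034 ≈ 0.2762405.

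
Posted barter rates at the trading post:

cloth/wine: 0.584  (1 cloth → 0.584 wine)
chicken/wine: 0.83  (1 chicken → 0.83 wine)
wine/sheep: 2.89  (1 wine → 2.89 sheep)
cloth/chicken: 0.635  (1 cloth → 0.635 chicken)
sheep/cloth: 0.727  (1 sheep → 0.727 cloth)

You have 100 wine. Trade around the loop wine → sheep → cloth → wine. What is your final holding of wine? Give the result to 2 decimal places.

122.70

100 wine × 2.89 = 289 sheep
289 sheep × 0.727 = 210.103 cloth
210.103 cloth × 0.584 = 122.700152 wine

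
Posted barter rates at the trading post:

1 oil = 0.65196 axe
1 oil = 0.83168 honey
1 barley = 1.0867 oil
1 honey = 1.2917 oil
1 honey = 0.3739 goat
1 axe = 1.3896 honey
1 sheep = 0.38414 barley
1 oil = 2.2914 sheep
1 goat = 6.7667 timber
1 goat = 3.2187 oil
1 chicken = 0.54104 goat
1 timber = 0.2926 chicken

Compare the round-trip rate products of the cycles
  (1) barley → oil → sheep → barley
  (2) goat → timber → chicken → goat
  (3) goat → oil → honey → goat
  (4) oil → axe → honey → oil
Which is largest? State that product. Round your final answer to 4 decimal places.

(1) 1.0867 × 2.2914 × 0.38414 = 0.95653
(2) 6.7667 × 0.2926 × 0.54104 = 1.07122
(3) 3.2187 × 0.83168 × 0.3739 = 1.00090
(4) 0.65196 × 1.3896 × 1.2917 = 1.17023
Highest is cycle (4) at 1.1702 (>1, arbitrage).

1.1702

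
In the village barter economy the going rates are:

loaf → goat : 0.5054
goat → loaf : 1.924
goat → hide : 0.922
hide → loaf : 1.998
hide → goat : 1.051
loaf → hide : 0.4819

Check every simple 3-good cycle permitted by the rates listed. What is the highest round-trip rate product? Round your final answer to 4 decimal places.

0.9745

goat→loaf→hide→goat: 1.924 × 0.4819 × 1.051 = 0.97446
goat→hide→loaf→goat: 0.922 × 1.998 × 0.5054 = 0.93103
Maximum is goat→loaf→hide→goat at 0.9745; no arbitrage — every cycle loses value.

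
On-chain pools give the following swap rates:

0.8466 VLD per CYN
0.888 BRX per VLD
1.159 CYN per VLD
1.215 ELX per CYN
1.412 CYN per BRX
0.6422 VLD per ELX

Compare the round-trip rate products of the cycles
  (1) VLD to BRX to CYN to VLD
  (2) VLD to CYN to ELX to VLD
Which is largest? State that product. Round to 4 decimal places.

(1) 0.888 × 1.412 × 0.8466 = 1.06151
(2) 1.159 × 1.215 × 0.6422 = 0.90434
Highest is cycle (1) at 1.0615 (>1, arbitrage).

1.0615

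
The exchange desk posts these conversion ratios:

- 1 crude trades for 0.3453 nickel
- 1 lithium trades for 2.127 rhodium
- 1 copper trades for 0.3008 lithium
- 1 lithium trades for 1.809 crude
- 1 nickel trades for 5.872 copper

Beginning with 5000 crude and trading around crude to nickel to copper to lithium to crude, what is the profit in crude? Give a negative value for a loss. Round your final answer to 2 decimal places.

516.57

5000 crude × 0.3453 = 1726.5 nickel
1726.5 nickel × 5.872 = 10138.008 copper
10138.008 copper × 0.3008 = 3049.5128064 lithium
3049.5128064 lithium × 1.809 = 5516.5686667776 crude
Net change: 5516.5686667776 − 5000 = 516.5686667776 crude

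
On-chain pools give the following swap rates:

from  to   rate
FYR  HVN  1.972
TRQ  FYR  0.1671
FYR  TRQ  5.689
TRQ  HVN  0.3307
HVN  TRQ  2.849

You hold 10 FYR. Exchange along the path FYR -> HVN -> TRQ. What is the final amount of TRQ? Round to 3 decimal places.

56.182

10 FYR × 1.972 = 19.72 HVN
19.72 HVN × 2.849 = 56.18228 TRQ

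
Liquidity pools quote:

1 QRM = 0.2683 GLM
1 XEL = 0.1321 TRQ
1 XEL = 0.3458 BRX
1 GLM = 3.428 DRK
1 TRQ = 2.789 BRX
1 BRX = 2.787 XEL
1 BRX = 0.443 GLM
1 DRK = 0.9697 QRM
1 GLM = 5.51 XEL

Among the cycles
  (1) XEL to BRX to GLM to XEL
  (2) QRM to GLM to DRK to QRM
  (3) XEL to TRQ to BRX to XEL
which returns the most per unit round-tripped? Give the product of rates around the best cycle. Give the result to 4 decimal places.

(1) 0.3458 × 0.443 × 5.51 = 0.84407
(2) 0.2683 × 3.428 × 0.9697 = 0.89186
(3) 0.1321 × 2.789 × 2.787 = 1.02681
Highest is cycle (3) at 1.0268 (>1, arbitrage).

1.0268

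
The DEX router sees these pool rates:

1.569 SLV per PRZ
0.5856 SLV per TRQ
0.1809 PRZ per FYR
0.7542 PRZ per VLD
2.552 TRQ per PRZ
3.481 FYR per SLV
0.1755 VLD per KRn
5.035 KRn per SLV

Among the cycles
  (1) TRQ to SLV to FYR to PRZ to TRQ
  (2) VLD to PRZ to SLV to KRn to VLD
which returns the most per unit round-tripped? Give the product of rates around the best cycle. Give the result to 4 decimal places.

1.0456

(1) 0.5856 × 3.481 × 0.1809 × 2.552 = 0.94108
(2) 0.7542 × 1.569 × 5.035 × 0.1755 = 1.04565
Highest is cycle (2) at 1.0456 (>1, arbitrage).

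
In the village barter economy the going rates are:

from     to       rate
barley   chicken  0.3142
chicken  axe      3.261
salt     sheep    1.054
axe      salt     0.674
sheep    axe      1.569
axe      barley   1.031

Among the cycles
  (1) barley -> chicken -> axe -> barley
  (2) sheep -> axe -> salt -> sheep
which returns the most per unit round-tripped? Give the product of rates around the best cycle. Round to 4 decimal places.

1.1146

(1) 0.3142 × 3.261 × 1.031 = 1.05637
(2) 1.569 × 0.674 × 1.054 = 1.11461
Highest is cycle (2) at 1.1146 (>1, arbitrage).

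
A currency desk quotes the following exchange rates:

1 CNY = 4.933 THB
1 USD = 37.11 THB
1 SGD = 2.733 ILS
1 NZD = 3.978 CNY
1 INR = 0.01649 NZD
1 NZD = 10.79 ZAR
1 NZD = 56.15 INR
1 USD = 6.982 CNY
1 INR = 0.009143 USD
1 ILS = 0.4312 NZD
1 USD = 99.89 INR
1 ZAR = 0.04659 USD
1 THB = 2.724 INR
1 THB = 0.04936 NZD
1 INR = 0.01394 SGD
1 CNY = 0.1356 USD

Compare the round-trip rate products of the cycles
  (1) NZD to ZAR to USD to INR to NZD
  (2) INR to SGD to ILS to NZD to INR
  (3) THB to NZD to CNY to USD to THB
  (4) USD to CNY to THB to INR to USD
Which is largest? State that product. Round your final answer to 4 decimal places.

0.9881

(1) 10.79 × 0.04659 × 99.89 × 0.01649 = 0.82805
(2) 0.01394 × 2.733 × 0.4312 × 56.15 = 0.92242
(3) 0.04936 × 3.978 × 0.1356 × 37.11 = 0.98808
(4) 6.982 × 4.933 × 2.724 × 0.009143 = 0.85780
Highest is cycle (3) at 0.9881 (≤1, no arbitrage).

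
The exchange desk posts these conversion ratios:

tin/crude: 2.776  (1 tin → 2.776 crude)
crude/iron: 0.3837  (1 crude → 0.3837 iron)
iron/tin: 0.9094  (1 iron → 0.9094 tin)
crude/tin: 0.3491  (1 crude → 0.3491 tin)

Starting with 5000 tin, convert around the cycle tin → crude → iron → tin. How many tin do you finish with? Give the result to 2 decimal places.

5000 tin × 2.776 = 13880 crude
13880 crude × 0.3837 = 5325.756 iron
5325.756 iron × 0.9094 = 4843.2425064 tin

4843.24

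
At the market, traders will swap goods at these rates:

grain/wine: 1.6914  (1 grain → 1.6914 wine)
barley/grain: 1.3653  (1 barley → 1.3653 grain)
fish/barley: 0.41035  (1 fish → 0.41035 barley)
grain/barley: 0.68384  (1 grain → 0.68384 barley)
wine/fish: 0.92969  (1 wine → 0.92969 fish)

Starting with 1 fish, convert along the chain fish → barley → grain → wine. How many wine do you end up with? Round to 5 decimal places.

0.94761

1 fish × 0.41035 = 0.41035 barley
0.41035 barley × 1.3653 = 0.560250855 grain
0.560250855 grain × 1.6914 = 0.947608296147 wine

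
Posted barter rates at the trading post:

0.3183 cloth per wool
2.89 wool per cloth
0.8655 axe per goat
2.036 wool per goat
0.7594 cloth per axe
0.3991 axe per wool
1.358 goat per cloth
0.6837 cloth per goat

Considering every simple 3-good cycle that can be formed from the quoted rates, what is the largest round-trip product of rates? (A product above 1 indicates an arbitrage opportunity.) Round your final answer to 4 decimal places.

cloth→goat→axe→cloth: 1.358 × 0.8655 × 0.7594 = 0.89256
cloth→goat→wool→cloth: 1.358 × 2.036 × 0.3183 = 0.88006
cloth→wool→axe→cloth: 2.89 × 0.3991 × 0.7594 = 0.87589
Maximum is cloth→goat→axe→cloth at 0.8926; no arbitrage — every cycle loses value.

0.8926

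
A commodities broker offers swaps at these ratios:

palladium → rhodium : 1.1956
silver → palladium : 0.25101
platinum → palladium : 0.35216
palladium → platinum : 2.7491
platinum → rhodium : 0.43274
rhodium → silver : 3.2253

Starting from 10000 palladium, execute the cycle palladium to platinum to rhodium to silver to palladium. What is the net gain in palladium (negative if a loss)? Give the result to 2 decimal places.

-368.84

10000 palladium × 2.7491 = 27491 platinum
27491 platinum × 0.43274 = 11896.45534 rhodium
11896.45534 rhodium × 3.2253 = 38369.637408102 silver
38369.637408102 silver × 0.25101 = 9631.16268580768302 palladium
Net change: 9631.16268580768302 − 10000 = -368.83731419231698 palladium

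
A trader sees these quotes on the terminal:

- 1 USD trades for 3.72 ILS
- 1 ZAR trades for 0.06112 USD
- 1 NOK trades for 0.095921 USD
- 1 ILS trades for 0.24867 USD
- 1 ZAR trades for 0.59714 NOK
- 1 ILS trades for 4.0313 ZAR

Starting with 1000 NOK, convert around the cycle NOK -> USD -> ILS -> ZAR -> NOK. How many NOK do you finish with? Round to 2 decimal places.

858.97

1000 NOK × 0.095921 = 95.921 USD
95.921 USD × 3.72 = 356.82612 ILS
356.82612 ILS × 4.0313 = 1438.473137556 ZAR
1438.473137556 ZAR × 0.59714 = 858.96984936018984 NOK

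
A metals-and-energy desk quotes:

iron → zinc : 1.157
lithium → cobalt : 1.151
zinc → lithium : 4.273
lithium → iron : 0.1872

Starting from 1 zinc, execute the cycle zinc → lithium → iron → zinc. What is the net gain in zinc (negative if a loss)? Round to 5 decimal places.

1 zinc × 4.273 = 4.273 lithium
4.273 lithium × 0.1872 = 0.7999056 iron
0.7999056 iron × 1.157 = 0.9254907792 zinc
Net change: 0.9254907792 − 1 = -0.0745092208 zinc

-0.07451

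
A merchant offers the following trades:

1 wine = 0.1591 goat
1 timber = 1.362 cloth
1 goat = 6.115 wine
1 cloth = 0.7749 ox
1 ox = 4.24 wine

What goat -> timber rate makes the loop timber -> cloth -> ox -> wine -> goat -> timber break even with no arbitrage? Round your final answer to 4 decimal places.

1.4046

Known legs of the cycle: 1.362 × 0.7749 × 4.24 × 0.1591 = 0.7119652628592
For no arbitrage the full-cycle product must be 1, so the missing rate is 1 / 0.7119652628592 ≈ 1.404563.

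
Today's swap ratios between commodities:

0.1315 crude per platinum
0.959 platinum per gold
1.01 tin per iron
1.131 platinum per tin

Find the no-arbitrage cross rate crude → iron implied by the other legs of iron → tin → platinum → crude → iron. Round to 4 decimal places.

6.6572

Known legs of the cycle: 1.01 × 1.131 × 0.1315 = 0.150213765
For no arbitrage the full-cycle product must be 1, so the missing rate is 1 / 0.150213765 ≈ 6.657180.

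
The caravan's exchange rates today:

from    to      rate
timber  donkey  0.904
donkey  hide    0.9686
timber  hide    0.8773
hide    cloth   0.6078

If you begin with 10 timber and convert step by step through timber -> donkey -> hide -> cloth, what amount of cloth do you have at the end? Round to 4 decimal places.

10 timber × 0.904 = 9.04 donkey
9.04 donkey × 0.9686 = 8.756144 hide
8.756144 hide × 0.6078 = 5.3219843232 cloth

5.3220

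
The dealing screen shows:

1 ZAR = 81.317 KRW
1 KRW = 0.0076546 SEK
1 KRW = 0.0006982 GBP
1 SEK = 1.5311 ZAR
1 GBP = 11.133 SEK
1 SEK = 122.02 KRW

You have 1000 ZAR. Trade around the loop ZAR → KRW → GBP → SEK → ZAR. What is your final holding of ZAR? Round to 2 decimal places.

1000 ZAR × 81.317 = 81317 KRW
81317 KRW × 0.0006982 = 56.7755294 GBP
56.7755294 GBP × 11.133 = 632.0819688102 SEK
632.0819688102 SEK × 1.5311 = 967.78070244529722 ZAR

967.78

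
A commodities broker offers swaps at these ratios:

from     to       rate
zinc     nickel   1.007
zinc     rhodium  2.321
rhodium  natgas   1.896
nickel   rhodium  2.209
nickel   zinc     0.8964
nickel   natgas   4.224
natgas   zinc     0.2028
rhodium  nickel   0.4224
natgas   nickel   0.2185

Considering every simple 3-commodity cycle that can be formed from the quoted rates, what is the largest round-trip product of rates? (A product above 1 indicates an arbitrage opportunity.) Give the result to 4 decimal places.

nickel→rhodium→natgas→nickel: 2.209 × 1.896 × 0.2185 = 0.91514
zinc→rhodium→natgas→zinc: 2.321 × 1.896 × 0.2028 = 0.89244
nickel→zinc→rhodium→nickel: 0.8964 × 2.321 × 0.4224 = 0.87882
nickel→natgas→zinc→nickel: 4.224 × 0.2028 × 1.007 = 0.86262
Maximum is nickel→rhodium→natgas→nickel at 0.9151; no arbitrage — every cycle loses value.

0.9151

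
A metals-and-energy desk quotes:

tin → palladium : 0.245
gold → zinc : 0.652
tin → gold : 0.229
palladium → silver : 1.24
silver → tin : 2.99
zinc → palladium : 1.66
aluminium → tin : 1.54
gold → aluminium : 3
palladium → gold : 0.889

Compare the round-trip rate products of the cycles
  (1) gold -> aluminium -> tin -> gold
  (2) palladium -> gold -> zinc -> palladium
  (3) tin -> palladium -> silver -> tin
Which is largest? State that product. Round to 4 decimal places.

(1) 3 × 1.54 × 0.229 = 1.05798
(2) 0.889 × 0.652 × 1.66 = 0.96218
(3) 0.245 × 1.24 × 2.99 = 0.90836
Highest is cycle (1) at 1.0580 (>1, arbitrage).

1.0580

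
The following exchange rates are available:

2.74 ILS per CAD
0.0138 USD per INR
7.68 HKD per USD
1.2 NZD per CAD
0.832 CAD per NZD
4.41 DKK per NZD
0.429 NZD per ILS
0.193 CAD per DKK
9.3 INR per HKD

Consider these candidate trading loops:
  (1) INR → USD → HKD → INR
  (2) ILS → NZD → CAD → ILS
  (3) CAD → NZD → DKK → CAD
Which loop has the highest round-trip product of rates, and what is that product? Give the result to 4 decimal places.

1.0214

(1) 0.0138 × 7.68 × 9.3 = 0.98565
(2) 0.429 × 0.832 × 2.74 = 0.97798
(3) 1.2 × 4.41 × 0.193 = 1.02136
Highest is cycle (3) at 1.0214 (>1, arbitrage).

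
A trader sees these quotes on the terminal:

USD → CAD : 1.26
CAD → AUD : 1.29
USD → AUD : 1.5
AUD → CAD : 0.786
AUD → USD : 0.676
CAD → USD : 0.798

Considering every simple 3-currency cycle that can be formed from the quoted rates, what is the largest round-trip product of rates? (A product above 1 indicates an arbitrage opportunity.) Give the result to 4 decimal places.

1.0988

USD→CAD→AUD→USD: 1.26 × 1.29 × 0.676 = 1.09877
USD→AUD→CAD→USD: 1.5 × 0.786 × 0.798 = 0.94084
Maximum is USD→CAD→AUD→USD at 1.0988; arbitrage exists.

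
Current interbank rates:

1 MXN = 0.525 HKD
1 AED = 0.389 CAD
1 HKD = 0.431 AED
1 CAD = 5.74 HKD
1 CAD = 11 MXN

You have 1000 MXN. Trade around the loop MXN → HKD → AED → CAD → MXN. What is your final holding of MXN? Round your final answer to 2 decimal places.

1000 MXN × 0.525 = 525 HKD
525 HKD × 0.431 = 226.275 AED
226.275 AED × 0.389 = 88.020975 CAD
88.020975 CAD × 11 = 968.230725 MXN

968.23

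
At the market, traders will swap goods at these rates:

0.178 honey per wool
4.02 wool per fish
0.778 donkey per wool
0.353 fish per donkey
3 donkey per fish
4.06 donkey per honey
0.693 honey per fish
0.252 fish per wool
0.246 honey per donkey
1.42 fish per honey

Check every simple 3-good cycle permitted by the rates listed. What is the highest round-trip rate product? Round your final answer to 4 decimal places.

wool→donkey→fish→wool: 0.778 × 0.353 × 4.02 = 1.10403
donkey→honey→fish→donkey: 0.246 × 1.42 × 3 = 1.04796
wool→honey→fish→wool: 0.178 × 1.42 × 4.02 = 1.01610
donkey→fish→honey→donkey: 0.353 × 0.693 × 4.06 = 0.99319
Maximum is wool→donkey→fish→wool at 1.1040; arbitrage exists.

1.1040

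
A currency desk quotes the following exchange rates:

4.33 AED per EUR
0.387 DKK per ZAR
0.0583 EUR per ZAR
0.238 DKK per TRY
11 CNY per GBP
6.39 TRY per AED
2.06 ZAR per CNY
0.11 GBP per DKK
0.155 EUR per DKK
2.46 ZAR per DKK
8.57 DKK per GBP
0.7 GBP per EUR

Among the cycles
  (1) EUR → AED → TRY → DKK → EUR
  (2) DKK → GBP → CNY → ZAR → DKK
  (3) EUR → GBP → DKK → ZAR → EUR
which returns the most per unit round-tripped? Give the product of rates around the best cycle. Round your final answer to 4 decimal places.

(1) 4.33 × 6.39 × 0.238 × 0.155 = 1.02070
(2) 0.11 × 11 × 2.06 × 0.387 = 0.96464
(3) 0.7 × 8.57 × 2.46 × 0.0583 = 0.86036
Highest is cycle (1) at 1.0207 (>1, arbitrage).

1.0207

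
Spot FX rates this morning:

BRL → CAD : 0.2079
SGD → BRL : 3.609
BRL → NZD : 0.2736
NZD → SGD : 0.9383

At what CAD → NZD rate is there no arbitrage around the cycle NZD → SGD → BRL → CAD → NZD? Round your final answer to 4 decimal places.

Known legs of the cycle: 0.9383 × 3.609 × 0.2079 = 0.70401690513
For no arbitrage the full-cycle product must be 1, so the missing rate is 1 / 0.70401690513 ≈ 1.420420.

1.4204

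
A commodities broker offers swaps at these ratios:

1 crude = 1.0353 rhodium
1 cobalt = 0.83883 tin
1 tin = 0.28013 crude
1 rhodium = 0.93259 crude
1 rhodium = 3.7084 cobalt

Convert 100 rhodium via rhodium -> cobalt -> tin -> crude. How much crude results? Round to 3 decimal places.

100 rhodium × 3.7084 = 370.84 cobalt
370.84 cobalt × 0.83883 = 311.0717172 tin
311.0717172 tin × 0.28013 = 87.140520139236 crude

87.141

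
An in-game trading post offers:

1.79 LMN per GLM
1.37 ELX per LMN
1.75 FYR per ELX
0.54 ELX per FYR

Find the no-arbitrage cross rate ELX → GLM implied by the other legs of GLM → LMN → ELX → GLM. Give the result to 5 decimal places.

0.40778

Known legs of the cycle: 1.79 × 1.37 = 2.4523
For no arbitrage the full-cycle product must be 1, so the missing rate is 1 / 2.4523 ≈ 0.4077805.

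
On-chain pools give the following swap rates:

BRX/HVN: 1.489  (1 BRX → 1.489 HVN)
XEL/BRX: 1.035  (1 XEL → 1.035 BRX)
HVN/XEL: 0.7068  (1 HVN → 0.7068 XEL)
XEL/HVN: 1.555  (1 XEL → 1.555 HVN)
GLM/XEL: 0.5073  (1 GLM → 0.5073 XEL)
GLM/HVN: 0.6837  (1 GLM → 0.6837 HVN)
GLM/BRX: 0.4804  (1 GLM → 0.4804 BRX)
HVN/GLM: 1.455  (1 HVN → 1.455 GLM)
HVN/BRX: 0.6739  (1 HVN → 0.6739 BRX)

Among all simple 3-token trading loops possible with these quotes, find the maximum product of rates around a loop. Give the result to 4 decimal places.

1.1478

HVN→GLM→XEL→HVN: 1.455 × 0.5073 × 1.555 = 1.14778
HVN→XEL→BRX→HVN: 0.7068 × 1.035 × 1.489 = 1.08926
HVN→GLM→BRX→HVN: 1.455 × 0.4804 × 1.489 = 1.04078
Maximum is HVN→GLM→XEL→HVN at 1.1478; arbitrage exists.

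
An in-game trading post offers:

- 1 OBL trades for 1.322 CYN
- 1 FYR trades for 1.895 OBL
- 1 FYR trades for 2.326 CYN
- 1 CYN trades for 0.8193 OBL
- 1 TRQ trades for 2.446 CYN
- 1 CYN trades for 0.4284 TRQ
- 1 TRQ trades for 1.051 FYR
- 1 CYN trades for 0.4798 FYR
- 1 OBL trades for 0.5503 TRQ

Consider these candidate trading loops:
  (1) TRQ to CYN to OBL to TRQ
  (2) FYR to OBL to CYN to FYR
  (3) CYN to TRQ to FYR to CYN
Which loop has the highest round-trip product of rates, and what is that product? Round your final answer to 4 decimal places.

1.2020

(1) 2.446 × 0.8193 × 0.5503 = 1.10281
(2) 1.895 × 1.322 × 0.4798 = 1.20199
(3) 0.4284 × 1.051 × 2.326 = 1.04728
Highest is cycle (2) at 1.2020 (>1, arbitrage).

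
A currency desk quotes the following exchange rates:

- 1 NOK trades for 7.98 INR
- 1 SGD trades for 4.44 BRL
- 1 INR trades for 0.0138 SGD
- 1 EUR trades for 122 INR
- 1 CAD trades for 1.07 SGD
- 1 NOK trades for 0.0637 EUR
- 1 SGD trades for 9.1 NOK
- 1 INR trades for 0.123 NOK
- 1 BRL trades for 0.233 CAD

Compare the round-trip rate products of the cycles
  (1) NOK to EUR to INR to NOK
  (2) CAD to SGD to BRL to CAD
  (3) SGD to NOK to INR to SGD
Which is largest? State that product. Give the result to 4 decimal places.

(1) 0.0637 × 122 × 0.123 = 0.95588
(2) 1.07 × 4.44 × 0.233 = 1.10694
(3) 9.1 × 7.98 × 0.0138 = 1.00213
Highest is cycle (2) at 1.1069 (>1, arbitrage).

1.1069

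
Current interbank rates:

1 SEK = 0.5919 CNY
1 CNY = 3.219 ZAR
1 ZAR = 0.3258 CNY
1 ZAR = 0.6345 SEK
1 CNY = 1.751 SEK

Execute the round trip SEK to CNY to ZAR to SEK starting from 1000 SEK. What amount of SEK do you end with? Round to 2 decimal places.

1208.93

1000 SEK × 0.5919 = 591.9 CNY
591.9 CNY × 3.219 = 1905.3261 ZAR
1905.3261 ZAR × 0.6345 = 1208.92941045 SEK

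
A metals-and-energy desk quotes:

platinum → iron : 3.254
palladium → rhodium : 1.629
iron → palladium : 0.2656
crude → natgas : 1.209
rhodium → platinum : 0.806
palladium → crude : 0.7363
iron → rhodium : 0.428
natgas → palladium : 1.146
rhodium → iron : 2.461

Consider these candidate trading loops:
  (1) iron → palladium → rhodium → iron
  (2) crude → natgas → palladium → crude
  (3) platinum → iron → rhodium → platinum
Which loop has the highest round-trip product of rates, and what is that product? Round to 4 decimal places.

(1) 0.2656 × 1.629 × 2.461 = 1.06478
(2) 1.209 × 1.146 × 0.7363 = 1.02015
(3) 3.254 × 0.428 × 0.806 = 1.12253
Highest is cycle (3) at 1.1225 (>1, arbitrage).

1.1225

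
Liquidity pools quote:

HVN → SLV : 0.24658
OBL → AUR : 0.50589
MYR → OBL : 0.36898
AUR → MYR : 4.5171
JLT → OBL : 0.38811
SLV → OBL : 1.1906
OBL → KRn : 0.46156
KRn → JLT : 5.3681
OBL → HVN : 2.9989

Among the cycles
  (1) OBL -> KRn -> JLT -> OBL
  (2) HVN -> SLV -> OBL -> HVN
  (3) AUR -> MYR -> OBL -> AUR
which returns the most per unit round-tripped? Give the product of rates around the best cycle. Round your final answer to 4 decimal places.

(1) 0.46156 × 5.3681 × 0.38811 = 0.96162
(2) 0.24658 × 1.1906 × 2.9989 = 0.88041
(3) 4.5171 × 0.36898 × 0.50589 = 0.84318
Highest is cycle (1) at 0.9616 (≤1, no arbitrage).

0.9616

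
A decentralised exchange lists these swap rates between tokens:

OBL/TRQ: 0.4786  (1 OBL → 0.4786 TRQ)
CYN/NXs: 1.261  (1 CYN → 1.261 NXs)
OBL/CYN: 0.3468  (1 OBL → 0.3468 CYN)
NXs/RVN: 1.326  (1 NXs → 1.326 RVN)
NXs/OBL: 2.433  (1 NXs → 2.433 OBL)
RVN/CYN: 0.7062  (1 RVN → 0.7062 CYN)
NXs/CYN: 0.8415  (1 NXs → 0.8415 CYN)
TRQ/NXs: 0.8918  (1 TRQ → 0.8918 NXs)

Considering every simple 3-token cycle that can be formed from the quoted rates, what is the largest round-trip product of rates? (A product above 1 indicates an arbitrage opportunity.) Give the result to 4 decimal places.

1.1808

NXs→RVN→CYN→NXs: 1.326 × 0.7062 × 1.261 = 1.18083
OBL→CYN→NXs→OBL: 0.3468 × 1.261 × 2.433 = 1.06399
OBL→TRQ→NXs→OBL: 0.4786 × 0.8918 × 2.433 = 1.03844
Maximum is NXs→RVN→CYN→NXs at 1.1808; arbitrage exists.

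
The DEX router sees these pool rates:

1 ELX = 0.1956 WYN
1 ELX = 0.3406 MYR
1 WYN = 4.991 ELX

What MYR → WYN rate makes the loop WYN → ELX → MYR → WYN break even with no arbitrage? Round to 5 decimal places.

0.58826

Known legs of the cycle: 4.991 × 0.3406 = 1.6999346
For no arbitrage the full-cycle product must be 1, so the missing rate is 1 / 1.6999346 ≈ 0.5882579.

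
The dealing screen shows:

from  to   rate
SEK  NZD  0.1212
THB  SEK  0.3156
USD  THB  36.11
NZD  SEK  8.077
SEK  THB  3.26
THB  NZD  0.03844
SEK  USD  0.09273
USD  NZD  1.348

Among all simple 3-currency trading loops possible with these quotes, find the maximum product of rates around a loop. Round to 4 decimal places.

THB→SEK→USD→THB: 0.3156 × 0.09273 × 36.11 = 1.05678
THB→NZD→SEK→THB: 0.03844 × 8.077 × 3.26 = 1.01216
NZD→SEK→USD→NZD: 8.077 × 0.09273 × 1.348 = 1.00963
Maximum is THB→SEK→USD→THB at 1.0568; arbitrage exists.

1.0568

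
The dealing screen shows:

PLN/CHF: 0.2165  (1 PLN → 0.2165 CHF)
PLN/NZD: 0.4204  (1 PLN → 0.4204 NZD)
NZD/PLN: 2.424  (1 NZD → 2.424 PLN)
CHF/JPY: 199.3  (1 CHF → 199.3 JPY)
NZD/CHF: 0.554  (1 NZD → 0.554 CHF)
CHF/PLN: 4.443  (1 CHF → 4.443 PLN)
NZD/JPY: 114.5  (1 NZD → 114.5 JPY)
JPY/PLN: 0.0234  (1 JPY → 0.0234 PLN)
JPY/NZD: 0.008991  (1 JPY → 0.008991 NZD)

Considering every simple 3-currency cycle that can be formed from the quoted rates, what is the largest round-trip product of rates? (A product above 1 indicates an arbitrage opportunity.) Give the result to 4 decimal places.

1.1264

NZD→JPY→PLN→NZD: 114.5 × 0.0234 × 0.4204 = 1.12638
NZD→CHF→PLN→NZD: 0.554 × 4.443 × 0.4204 = 1.03478
JPY→PLN→CHF→JPY: 0.0234 × 0.2165 × 199.3 = 1.00967
NZD→CHF→JPY→NZD: 0.554 × 199.3 × 0.008991 = 0.99272
Maximum is NZD→JPY→PLN→NZD at 1.1264; arbitrage exists.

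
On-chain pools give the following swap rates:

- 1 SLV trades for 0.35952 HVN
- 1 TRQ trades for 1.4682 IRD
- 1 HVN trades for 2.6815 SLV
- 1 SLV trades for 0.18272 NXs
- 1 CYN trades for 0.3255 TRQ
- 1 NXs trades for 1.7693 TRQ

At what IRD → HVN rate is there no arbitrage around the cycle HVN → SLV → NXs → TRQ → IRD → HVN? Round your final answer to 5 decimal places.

Known legs of the cycle: 2.6815 × 0.18272 × 1.7693 × 1.4682 = 1.2727719194350368
For no arbitrage the full-cycle product must be 1, so the missing rate is 1 / 1.2727719194350368 ≈ 0.7856867.

0.78569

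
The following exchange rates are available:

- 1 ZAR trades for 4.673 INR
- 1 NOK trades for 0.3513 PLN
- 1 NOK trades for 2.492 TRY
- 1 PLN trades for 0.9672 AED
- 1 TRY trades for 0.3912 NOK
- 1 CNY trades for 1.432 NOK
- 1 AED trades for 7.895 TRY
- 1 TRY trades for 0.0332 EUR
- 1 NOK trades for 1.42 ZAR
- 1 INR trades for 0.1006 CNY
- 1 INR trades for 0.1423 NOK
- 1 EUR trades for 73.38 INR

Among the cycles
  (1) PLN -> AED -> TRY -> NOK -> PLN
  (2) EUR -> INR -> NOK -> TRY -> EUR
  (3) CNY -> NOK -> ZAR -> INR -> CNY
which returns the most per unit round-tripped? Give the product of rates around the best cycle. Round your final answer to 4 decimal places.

1.0494

(1) 0.9672 × 7.895 × 0.3912 × 0.3513 = 1.04941
(2) 73.38 × 0.1423 × 2.492 × 0.0332 = 0.86391
(3) 1.432 × 1.42 × 4.673 × 0.1006 = 0.95593
Highest is cycle (1) at 1.0494 (>1, arbitrage).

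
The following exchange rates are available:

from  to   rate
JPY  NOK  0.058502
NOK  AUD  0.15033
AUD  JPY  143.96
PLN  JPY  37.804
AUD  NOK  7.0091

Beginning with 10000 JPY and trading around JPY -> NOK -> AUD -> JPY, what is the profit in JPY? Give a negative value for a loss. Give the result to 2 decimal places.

10000 JPY × 0.058502 = 585.02 NOK
585.02 NOK × 0.15033 = 87.9460566 AUD
87.9460566 AUD × 143.96 = 12660.714308136 JPY
Net change: 12660.714308136 − 10000 = 2660.714308136 JPY

2660.71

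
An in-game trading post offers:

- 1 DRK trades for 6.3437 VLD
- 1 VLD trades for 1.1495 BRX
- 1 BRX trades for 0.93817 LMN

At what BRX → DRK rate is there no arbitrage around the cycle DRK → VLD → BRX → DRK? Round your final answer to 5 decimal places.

Known legs of the cycle: 6.3437 × 1.1495 = 7.29208315
For no arbitrage the full-cycle product must be 1, so the missing rate is 1 / 7.29208315 ≈ 0.1371350.

0.13714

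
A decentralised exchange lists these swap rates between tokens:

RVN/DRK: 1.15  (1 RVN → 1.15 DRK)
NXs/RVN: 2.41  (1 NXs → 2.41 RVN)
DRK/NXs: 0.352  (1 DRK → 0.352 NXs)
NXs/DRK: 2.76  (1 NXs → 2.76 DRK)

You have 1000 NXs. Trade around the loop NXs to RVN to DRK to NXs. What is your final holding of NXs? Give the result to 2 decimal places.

1000 NXs × 2.41 = 2410 RVN
2410 RVN × 1.15 = 2771.5 DRK
2771.5 DRK × 0.352 = 975.568 NXs

975.57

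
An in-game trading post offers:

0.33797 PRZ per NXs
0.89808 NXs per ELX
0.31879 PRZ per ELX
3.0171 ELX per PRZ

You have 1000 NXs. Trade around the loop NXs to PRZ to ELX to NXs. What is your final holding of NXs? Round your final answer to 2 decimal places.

915.76

1000 NXs × 0.33797 = 337.97 PRZ
337.97 PRZ × 3.0171 = 1019.689287 ELX
1019.689287 ELX × 0.89808 = 915.76255486896 NXs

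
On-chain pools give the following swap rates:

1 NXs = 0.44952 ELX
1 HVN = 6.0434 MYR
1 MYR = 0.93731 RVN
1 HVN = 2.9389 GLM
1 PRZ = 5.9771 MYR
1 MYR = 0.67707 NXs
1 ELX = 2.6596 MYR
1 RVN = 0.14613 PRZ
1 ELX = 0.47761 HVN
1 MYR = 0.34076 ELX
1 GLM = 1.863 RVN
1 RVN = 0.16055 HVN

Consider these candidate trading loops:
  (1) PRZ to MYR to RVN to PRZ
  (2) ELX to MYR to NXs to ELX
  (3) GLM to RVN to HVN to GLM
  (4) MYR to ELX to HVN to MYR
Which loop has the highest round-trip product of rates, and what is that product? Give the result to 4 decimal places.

(1) 5.9771 × 0.93731 × 0.14613 = 0.81868
(2) 2.6596 × 0.67707 × 0.44952 = 0.80947
(3) 1.863 × 0.16055 × 2.9389 = 0.87904
(4) 0.34076 × 0.47761 × 6.0434 = 0.98357
Highest is cycle (4) at 0.9836 (≤1, no arbitrage).

0.9836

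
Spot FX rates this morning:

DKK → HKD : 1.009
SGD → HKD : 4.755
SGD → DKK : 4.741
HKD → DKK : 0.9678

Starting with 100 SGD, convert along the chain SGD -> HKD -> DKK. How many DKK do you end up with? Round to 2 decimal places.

100 SGD × 4.755 = 475.5 HKD
475.5 HKD × 0.9678 = 460.1889 DKK

460.19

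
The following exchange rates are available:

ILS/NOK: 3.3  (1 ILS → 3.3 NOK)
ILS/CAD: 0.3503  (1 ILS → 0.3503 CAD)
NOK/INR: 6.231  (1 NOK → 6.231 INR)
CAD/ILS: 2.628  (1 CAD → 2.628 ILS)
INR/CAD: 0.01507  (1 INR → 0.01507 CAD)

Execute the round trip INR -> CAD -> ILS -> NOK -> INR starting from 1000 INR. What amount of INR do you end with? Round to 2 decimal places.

814.35

1000 INR × 0.01507 = 15.07 CAD
15.07 CAD × 2.628 = 39.60396 ILS
39.60396 ILS × 3.3 = 130.693068 NOK
130.693068 NOK × 6.231 = 814.348506708 INR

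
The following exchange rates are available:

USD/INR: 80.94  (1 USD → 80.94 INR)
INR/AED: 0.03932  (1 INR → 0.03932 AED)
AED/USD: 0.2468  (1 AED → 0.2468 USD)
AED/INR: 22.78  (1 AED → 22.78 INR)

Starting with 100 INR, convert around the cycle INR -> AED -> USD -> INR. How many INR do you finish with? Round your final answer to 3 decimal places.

100 INR × 0.03932 = 3.932 AED
3.932 AED × 0.2468 = 0.9704176 USD
0.9704176 USD × 80.94 = 78.545600544 INR

78.546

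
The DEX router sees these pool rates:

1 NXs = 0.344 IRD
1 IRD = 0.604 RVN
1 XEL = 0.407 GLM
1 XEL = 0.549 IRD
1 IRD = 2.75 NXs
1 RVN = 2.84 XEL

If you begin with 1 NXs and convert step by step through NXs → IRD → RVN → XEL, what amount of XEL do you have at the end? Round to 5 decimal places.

1 NXs × 0.344 = 0.344 IRD
0.344 IRD × 0.604 = 0.207776 RVN
0.207776 RVN × 2.84 = 0.59008384 XEL

0.59008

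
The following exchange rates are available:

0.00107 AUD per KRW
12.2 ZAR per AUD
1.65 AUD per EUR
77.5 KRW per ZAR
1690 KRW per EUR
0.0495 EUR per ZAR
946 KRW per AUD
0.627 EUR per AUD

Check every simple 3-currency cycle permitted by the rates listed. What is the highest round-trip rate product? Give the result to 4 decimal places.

1.1338

EUR→KRW→AUD→EUR: 1690 × 0.00107 × 0.627 = 1.13380
AUD→ZAR→KRW→AUD: 12.2 × 77.5 × 0.00107 = 1.01169
EUR→AUD→ZAR→EUR: 1.65 × 12.2 × 0.0495 = 0.99644
Maximum is EUR→KRW→AUD→EUR at 1.1338; arbitrage exists.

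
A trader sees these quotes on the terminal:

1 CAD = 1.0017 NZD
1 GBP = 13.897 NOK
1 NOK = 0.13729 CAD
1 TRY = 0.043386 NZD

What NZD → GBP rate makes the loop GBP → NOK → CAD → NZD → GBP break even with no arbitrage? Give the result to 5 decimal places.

Known legs of the cycle: 13.897 × 0.13729 × 1.0017 = 1.911162592521
For no arbitrage the full-cycle product must be 1, so the missing rate is 1 / 1.911162592521 ≈ 0.5232417.

0.52324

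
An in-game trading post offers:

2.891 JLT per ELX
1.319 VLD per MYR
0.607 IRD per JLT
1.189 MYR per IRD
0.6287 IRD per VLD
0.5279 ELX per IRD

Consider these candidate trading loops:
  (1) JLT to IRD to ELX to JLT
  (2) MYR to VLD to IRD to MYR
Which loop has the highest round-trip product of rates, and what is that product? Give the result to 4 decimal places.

0.9860

(1) 0.607 × 0.5279 × 2.891 = 0.92638
(2) 1.319 × 0.6287 × 1.189 = 0.98598
Highest is cycle (2) at 0.9860 (≤1, no arbitrage).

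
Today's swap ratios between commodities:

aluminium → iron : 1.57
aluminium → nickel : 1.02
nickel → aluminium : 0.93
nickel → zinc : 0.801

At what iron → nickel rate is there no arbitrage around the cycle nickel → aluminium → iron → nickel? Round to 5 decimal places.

Known legs of the cycle: 0.93 × 1.57 = 1.4601
For no arbitrage the full-cycle product must be 1, so the missing rate is 1 / 1.4601 ≈ 0.6848846.

0.68488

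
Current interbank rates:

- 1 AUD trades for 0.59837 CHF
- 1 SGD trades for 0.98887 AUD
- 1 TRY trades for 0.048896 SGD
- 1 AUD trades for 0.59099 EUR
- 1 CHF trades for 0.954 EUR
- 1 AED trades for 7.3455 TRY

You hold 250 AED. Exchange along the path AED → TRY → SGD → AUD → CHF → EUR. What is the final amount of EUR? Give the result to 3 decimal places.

250 AED × 7.3455 = 1836.375 TRY
1836.375 TRY × 0.048896 = 89.791392 SGD
89.791392 SGD × 0.98887 = 88.79201380704 AUD
88.79201380704 AUD × 0.59837 = 53.1304773017185248 CHF
53.1304773017185248 CHF × 0.954 = 50.6864753458394726592 EUR

50.686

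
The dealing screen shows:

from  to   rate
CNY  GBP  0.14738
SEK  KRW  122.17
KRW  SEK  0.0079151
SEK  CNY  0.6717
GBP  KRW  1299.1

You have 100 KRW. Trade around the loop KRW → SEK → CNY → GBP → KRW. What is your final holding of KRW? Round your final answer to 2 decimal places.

100 KRW × 0.0079151 = 0.79151 SEK
0.79151 SEK × 0.6717 = 0.531657267 CNY
0.531657267 CNY × 0.14738 = 0.07835564801046 GBP
0.07835564801046 GBP × 1299.1 = 101.791822330388586 KRW

101.79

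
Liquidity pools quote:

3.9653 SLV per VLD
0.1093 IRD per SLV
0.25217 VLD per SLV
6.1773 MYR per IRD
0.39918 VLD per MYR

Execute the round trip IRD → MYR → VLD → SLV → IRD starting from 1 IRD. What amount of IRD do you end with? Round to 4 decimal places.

1.0687

1 IRD × 6.1773 = 6.1773 MYR
6.1773 MYR × 0.39918 = 2.465854614 VLD
2.465854614 VLD × 3.9653 = 9.7778533008942 SLV
9.7778533008942 SLV × 0.1093 = 1.06871936578773606 IRD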